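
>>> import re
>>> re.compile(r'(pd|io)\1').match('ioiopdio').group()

'ioio'

A backreference is literal: `\1` must see the identical characters the first group matched.
`re.match` won't scan ahead — the pattern has to work from the very first character.
The match spans [0:4] → 'ioio'.
Captured: group 1 = 'io'.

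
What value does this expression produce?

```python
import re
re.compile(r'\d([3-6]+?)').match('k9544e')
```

None

`re.match` won't scan ahead — the pattern has to work from the very first character.
Here the pattern fails at index 0, so the call returns None.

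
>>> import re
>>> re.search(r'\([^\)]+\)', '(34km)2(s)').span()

(0, 6)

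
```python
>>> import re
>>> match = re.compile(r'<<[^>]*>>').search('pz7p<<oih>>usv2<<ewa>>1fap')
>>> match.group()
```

'<<oih>>'

The match spans [4:11] → '<<oih>>'.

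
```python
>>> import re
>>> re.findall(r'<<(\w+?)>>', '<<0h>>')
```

['0h']

Scanning left to right: at [0:6] match '<<0h>>', group 1 = '0h'.
`findall` collects group 1 from the one match (1 total).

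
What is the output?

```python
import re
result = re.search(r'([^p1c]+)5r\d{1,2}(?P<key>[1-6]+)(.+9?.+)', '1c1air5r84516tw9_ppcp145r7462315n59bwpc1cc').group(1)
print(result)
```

The match spans [3:42] → 'air5r84516tw9_ppcp145r7462315n59bwpc1cc'.
Captured: group 1 = 'air', group 2 = '516', group 3 = 'tw9_ppcp145r7462315n59bwpc1cc'.

air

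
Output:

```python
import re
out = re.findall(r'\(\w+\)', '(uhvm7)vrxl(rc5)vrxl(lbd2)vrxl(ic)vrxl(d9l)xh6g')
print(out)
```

With no groups in the pattern, `findall` gives back each whole match — 5 here.

['(uhvm7)', '(rc5)', '(lbd2)', '(ic)', '(d9l)']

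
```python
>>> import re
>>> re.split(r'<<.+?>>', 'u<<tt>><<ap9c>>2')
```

With the lazy modifier that quantifier settles for the fewest repetitions that let the rest of the pattern succeed (the atoms after it are unaffected and can still be greedy).
Matches to split on: at [1:7] → '<<tt>>'; at [7:15] → '<<ap9c>>'.
Splitting on the pattern gives 3 pieces.

['u', '', '2']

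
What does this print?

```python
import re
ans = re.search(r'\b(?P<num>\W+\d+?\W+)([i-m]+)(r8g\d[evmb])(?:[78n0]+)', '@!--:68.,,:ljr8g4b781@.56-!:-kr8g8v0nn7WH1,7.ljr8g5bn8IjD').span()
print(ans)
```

(21, 39)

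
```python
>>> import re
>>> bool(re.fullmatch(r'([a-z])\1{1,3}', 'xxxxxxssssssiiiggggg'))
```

For `fullmatch`, every character of the input must be accounted for by the pattern.
Here the string isn't matched end-to-end, so the call returns None, and `bool(None)` is False.

False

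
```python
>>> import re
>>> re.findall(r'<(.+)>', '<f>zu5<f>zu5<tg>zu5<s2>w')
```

Scanning left to right: at [0:23] match '<f>zu5<f>zu5<tg>zu5<s2>', group 1 = 'f>zu5<f>zu5<tg>zu5<s2'.
With a single group, `findall` returns only what that group captured — 1 item.

['f>zu5<f>zu5<tg>zu5<s2']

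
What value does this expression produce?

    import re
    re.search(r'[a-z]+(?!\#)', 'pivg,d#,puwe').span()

(0, 4)

A negative assertion filters positions out without eating any characters.
`re.search` tries every starting position until one works.
The match spans [0:4] → 'pivg'.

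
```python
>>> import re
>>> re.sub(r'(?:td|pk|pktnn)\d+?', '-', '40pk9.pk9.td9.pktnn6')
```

Matches: at [2:5] → 'pk9'; at [6:9] → 'pk9'; at [10:13] → 'td9'; at [14:20] → 'pktnn6'.
`sub` substitutes '-' at each match site.

'40-.-.-.-'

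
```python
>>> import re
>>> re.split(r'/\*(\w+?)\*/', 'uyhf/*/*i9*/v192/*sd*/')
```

Matches to split on: at [6:12] → '/*i9*/'; at [16:22] → '/*sd*/'.
`re.split` interleaves the captured-group text with the surrounding fragments.

['uyhf/*', 'i9', 'v192', 'sd', '']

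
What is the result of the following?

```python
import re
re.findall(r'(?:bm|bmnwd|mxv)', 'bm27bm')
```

['bm', 'bm']

Walking the string: at [0:2] → 'bm'; at [4:6] → 'bm'.
`findall` yields the raw match text (2 of them) because the pattern has no groups.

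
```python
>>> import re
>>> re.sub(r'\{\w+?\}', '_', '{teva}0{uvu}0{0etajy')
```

'_0_0{0etajy'

Every occurrence is swapped for '_'.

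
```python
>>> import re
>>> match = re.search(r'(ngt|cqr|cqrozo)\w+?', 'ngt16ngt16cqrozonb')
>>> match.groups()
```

The match spans [0:4] → 'ngt1'.
Captured: group 1 = 'ngt'.

('ngt',)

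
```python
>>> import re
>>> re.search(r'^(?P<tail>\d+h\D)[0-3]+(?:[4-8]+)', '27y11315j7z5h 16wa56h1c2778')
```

None

Pattern: anchored at the start of the string; then one or more of a digit, then a literal 'h', then a non-digit (captured as 'tail'); then one or more of a character in [0-3]; then one or more of a character in [4-8] (non-capturing group).
`re.search` tries every starting position until one works.
Here the pattern never matches, so the call returns None.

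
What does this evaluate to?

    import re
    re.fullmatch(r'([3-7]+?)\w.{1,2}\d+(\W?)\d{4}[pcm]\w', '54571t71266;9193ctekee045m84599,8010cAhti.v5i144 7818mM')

None

This matches one or more of a character in [3-7] (lazy) (captured); then a word character, then 1 to 2 of any character, then one or more of a digit; then optionally a non-word character (captured); then exactly 4 of a digit, then one of [pcm], then a word character.
For `fullmatch`, every character of the input must be accounted for by the pattern.
Here the string isn't matched end-to-end, so the call returns None.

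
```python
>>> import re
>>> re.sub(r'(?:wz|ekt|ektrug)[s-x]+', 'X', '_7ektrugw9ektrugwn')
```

Matches: at [2:9] → 'ektrugw'; at [10:17] → 'ektrugw'.
`sub` substitutes 'X' at each match site.

'_7X9Xn'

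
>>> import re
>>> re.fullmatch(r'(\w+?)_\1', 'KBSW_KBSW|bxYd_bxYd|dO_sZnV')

None

`\1` is not a pattern — it's the concrete string captured by group 1, re-applied verbatim.
For `fullmatch`, every character of the input must be accounted for by the pattern.
Here the pattern can't cover the whole string, so the call returns None.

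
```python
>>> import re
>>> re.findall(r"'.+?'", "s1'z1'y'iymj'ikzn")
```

`findall` yields the raw match text (2 of them) because the pattern has no groups.

["'z1'", "'iymj'"]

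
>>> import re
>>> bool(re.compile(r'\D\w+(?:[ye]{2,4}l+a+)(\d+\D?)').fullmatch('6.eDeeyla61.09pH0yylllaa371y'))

False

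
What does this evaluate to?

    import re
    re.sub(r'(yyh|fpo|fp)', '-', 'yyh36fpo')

`|` is ordered: at each position the engine commits to the first alternative that works.
Matches: at [0:3] → 'yyh'; at [5:8] → 'fpo'.
Every occurrence is swapped for '-'.

'-36-'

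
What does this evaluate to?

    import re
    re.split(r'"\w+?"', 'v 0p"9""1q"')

The string is cut at each match, leaving 3 pieces.

['v 0p', '', '']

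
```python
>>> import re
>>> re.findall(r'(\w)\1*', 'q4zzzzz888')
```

['q', '4', 'z', '8']

`\1` is not a pattern — it's the concrete string captured by group 1, re-applied verbatim.
One capturing group, so `findall` returns just the captured substring from each match — 4 in all.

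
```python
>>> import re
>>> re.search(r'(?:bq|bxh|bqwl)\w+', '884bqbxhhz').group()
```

'bqbxhhz'

`search` walks the string left to right and returns the first match it finds.
The match spans [3:10] → 'bqbxhhz'.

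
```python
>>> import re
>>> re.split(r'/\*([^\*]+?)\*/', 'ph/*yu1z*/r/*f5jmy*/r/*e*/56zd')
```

Matches to split on: at [2:10] → '/*yu1z*/'; at [11:20] → '/*f5jmy*/'; at [21:26] → '/*e*/'.
`re.split` interleaves the captured-group text with the surrounding fragments.

['ph', 'yu1z', 'r', 'f5jmy', 'r', 'e', '56zd']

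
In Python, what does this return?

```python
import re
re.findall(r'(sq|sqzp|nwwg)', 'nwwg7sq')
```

['nwwg', 'sq']

Matches: at [0:4] match 'nwwg', group 1 = 'nwwg'; at [5:7] match 'sq', group 1 = 'sq'.
One capturing group, so `findall` returns just the captured substring from each match — 2 in all.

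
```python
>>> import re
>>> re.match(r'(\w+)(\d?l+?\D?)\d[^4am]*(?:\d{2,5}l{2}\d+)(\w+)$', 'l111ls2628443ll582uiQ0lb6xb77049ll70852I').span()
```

(0, 40)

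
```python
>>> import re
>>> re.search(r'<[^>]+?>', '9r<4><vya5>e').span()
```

The match spans [2:5] → '<4>'.

(2, 5)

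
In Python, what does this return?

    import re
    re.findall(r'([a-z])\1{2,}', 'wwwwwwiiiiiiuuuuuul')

After group 1 captures some text, `\1` only succeeds where that same text appears again.
With a single group, `findall` returns only what that group captured — 3 items.

['w', 'i', 'u']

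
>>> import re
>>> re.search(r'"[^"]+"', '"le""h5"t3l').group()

The match spans [0:4] → '"le"'.

'"le"'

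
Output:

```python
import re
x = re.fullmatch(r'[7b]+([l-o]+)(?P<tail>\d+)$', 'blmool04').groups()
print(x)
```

The match spans [0:8] → 'blmool04'.
Captured: group 1 = 'lmool', group 2 = '04'.

('lmool', '04')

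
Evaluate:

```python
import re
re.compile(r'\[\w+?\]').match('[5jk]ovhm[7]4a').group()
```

`match` is anchored at position 0; if the pattern doesn't fit there, it returns None.
The match spans [0:5] → '[5jk]'.

'[5jk]'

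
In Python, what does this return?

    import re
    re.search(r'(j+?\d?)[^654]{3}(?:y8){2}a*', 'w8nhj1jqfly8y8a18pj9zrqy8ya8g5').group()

Pattern: one or more of the literal 'j' (lazy), then optionally a digit (captured); then exactly 3 of any character except [654], then the literal 'y8' repeated 2 times, then zero or more of a literal 'a'.
The match spans [6:15] → 'jqfly8y8a'.

'jqfly8y8a'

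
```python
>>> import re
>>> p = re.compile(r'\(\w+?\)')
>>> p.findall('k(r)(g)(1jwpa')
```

['(r)', '(g)']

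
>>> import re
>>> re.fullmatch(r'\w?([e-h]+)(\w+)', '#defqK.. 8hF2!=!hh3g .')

`re.fullmatch` is like wrapping the pattern in `^…$` (in single-line mode).
Here the string isn't matched end-to-end, so the call returns None.

None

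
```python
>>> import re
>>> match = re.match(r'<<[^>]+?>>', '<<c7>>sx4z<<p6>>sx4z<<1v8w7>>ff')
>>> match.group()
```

'<<c7>>'

`re.match` only tries the pattern at the start of the string.
The match spans [0:6] → '<<c7>>'.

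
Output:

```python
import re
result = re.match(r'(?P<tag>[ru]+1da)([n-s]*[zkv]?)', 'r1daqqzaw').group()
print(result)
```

The pattern matches one or more of one of [ru], then the literal '1da' (captured as 'tag'); then zero or more of a character in [n-s], then optionally one of [zkv] (captured).
With `match`, the pattern is implicitly anchored at the beginning.
The match spans [0:7] → 'r1daqqz'.
Captured: group 1 = 'r1da', group 2 = 'qqz'.

r1daqqz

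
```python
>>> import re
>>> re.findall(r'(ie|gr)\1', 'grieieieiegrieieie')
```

['ie', 'ie', 'ie']

A backreference is literal: `\1` must see the identical characters the first group matched.
Scanning left to right: at [2:6] match 'ieie', group 1 = 'ie'; at [6:10] match 'ieie', group 1 = 'ie'; at [12:16] match 'ieie', group 1 = 'ie'.
One capturing group, so `findall` returns just the captured substring from each match — 3 in all.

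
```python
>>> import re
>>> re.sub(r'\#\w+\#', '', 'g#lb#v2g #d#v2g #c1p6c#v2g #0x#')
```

Matches: at [1:5] → '#lb#'; at [9:12] → '#d#'; at [16:23] → '#c1p6c#'; at [27:31] → '#0x#'.
`sub` substitutes '' at each match site.

'gv2g v2g v2g '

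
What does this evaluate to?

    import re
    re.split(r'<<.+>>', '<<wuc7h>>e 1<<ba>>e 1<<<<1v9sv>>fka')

Matches to split on: at [0:32] → '<<wuc7h>>e 1<<ba>>e 1<<<<1v9sv>>'.
Splitting on the pattern gives 2 pieces.

['', 'fka']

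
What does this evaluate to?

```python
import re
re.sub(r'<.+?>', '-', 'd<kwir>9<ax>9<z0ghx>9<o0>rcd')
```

'd-9-9-9-rcd'

The `?` after the quantifier makes it lazy — it takes as little as possible before letting the rest of the pattern try.
Matches: at [1:7] → '<kwir>'; at [8:12] → '<ax>'; at [13:20] → '<z0ghx>'; at [21:25] → '<o0>'.
`sub` substitutes '-' at each match site.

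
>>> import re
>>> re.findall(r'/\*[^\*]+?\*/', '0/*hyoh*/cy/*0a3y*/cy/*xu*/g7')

['/*hyoh*/', '/*0a3y*/', '/*xu*/']

With no groups in the pattern, `findall` gives back each whole match — 3 here.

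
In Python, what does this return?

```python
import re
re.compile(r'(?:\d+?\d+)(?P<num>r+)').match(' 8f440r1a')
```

None

The pattern matches one or more of a digit (lazy), then one or more of a digit (non-capturing group); then one or more of a literal 'r' (captured as 'num').
`re.match` won't scan ahead — the pattern has to work from the very first character.
Here the string doesn't start with a match, so the call returns None.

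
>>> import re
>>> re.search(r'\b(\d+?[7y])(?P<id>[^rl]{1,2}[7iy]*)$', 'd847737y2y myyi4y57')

None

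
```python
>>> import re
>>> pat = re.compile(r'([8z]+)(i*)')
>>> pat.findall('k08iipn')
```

[('8', 'ii')]

Pattern: one or more of one of [8z] (captured); then zero or more of a literal 'i' (captured).
Scanning left to right: at [2:5] match '8ii', groups = ('8', 'ii').
With 2 capturing groups, `findall` returns a 2-tuple per match.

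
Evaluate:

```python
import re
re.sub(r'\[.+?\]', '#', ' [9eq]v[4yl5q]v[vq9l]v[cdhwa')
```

Lazy quantifiers expand one character at a time until the remainder of the pattern can match.
Matches: at [1:6] → '[9eq]'; at [7:14] → '[4yl5q]'; at [15:21] → '[vq9l]'.
Every occurrence is swapped for '#'.

' #v#v#v[cdhwa'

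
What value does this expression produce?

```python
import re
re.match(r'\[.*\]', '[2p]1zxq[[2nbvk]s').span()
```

`match` is anchored at position 0; if the pattern doesn't fit there, it returns None.
The match spans [0:16] → '[2p]1zxq[[2nbvk]'.

(0, 16)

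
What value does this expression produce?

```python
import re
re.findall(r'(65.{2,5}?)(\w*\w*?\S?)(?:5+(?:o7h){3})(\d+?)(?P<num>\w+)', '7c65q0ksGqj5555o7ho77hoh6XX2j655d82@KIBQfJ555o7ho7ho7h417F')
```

[('655d82@', 'KIBQfJ55', '4', '17F')]

A `+?`/`*?`/`{m,n}?` starts at its minimum and grows only as far as needed for what follows to match.
Multiple groups make `findall` return tuples — one 4-tuple for the one match.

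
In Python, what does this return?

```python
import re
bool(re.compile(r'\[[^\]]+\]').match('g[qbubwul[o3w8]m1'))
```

`match` is anchored at position 0; if the pattern doesn't fit there, it returns None.
Here position 0 doesn't satisfy it, so the call returns None, and `bool(None)` is False.

False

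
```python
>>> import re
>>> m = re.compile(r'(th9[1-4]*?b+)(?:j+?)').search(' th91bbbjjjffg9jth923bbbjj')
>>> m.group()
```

'th91bbbj'

The pattern matches the literal 'th9', then zero or more of a character in [1-4] (lazy), then one or more of a literal 'b' (captured); then one or more of a literal 'j' (lazy) (non-capturing group).
Unlike `match`, `search` isn't anchored — it looks for the pattern anywhere in the string.
The match spans [1:9] → 'th91bbbj'.
Captured: group 1 = 'th91bbb'.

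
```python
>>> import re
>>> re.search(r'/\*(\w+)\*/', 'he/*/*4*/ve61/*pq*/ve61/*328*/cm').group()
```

Unlike `match`, `search` isn't anchored — it looks for the pattern anywhere in the string.
The match spans [4:9] → '/*4*/'.
Captured: group 1 = '4'.

'/*4*/'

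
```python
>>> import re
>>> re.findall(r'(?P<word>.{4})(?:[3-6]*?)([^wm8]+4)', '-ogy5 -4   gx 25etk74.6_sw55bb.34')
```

This matches exactly 4 of any character (captured as 'word'); then zero or more of a character in [3-6] (lazy) (non-capturing group); then one or more of any character except [wm8], then the literal '4' (captured).
The `?` after the quantifier makes it lazy — it takes as little as possible before letting the rest of the pattern try.
Matches: at [0:21] match '-ogy5 -4   gx 25etk74', groups = ('-ogy', '5 -4   gx 25etk74'); at [22:33] match '6_sw55bb.34', groups = ('6_sw', '55bb.34').
With 2 capturing groups, `findall` returns a 2-tuple per match.

[('-ogy', '5 -4   gx 25etk74'), ('6_sw', '55bb.34')]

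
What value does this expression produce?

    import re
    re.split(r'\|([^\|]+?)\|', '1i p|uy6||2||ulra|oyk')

Matches to split on: at [4:9] → '|uy6|'; at [9:12] → '|2|'; at [12:18] → '|ulra|'.
`re.split` interleaves the captured-group text with the surrounding fragments.

['1i p', 'uy6', '', '2', '', 'ulra', 'oyk']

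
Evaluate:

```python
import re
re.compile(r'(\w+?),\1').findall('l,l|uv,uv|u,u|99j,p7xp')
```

['l', 'uv', 'u']

`\1` has to match the exact text group 1 already captured.
Matches: at [0:3] match 'l,l', group 1 = 'l'; at [4:9] match 'uv,uv', group 1 = 'uv'; at [10:13] match 'u,u', group 1 = 'u'.
`findall` collects group 1 from each match (3 total).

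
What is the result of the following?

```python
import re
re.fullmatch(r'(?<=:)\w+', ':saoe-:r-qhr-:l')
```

Lookahead/lookbehind check context without consuming it, so the matched span excludes the asserted characters.
`re.fullmatch` requires the pattern to consume the entire string.
Here there's no way to consume every character, so the call returns None.

None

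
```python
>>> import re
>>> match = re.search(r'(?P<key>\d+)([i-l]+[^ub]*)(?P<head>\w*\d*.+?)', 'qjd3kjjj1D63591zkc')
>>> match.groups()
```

('3', 'kjjj1D63591zk', 'c')

The match spans [3:18] → '3kjjj1D63591zkc'.
Captured: group 1 = '3', group 2 = 'kjjj1D63591zk', group 3 = 'c'.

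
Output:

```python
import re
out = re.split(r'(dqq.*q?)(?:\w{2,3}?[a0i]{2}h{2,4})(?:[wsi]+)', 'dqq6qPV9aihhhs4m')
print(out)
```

Pattern: the literal 'dqq', then zero or more of any character, then optionally the literal 'q' (captured); then 2 to 3 of a word character (lazy), then exactly 2 of one of [a0i], then 2 to 4 of a literal 'h' (non-capturing group); then one or more of one of [wsi] (non-capturing group).
With a capturing group present, the delimiter's captured portion is kept in the result list.

['', 'dqq6qP', '4m']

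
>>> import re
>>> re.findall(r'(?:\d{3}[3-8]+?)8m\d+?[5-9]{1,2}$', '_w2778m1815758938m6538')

['58938m6538']

With no groups in the pattern, `findall` gives back each whole match — 1 here.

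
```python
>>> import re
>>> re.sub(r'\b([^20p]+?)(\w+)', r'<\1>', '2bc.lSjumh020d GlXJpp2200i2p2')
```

A `+?`/`*?`/`{m,n}?` starts at its minimum and grows only as far as needed for what follows to match.
Each match is replaced using the text its own group 1 captured.

'2bc<.>< >'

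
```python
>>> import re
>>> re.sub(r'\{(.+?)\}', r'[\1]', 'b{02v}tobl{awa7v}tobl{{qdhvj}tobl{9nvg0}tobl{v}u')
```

'b[02v]tobl[awa7v]tobl[{qdhvj]tobl[9nvg0]tobl[v]u'

The replacement refers to a captured group, so each match is rewritten using its own captured text.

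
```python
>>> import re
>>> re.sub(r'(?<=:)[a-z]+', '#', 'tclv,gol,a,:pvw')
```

'tclv,gol,a,:#'

The positive lookaround only admits positions where the adjacent text matches; those characters stay outside the span.
Matches: at [12:15] → 'pvw'.
`sub` substitutes '#' at each match site.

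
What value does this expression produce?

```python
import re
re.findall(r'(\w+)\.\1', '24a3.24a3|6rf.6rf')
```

['24a3', '6rf']

After group 1 captures some text, `\1` only succeeds where that same text appears again.
One capturing group, so `findall` returns just the captured substring from each match — 2 in all.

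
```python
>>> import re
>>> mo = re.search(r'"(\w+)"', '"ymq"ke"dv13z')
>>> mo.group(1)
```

'ymq'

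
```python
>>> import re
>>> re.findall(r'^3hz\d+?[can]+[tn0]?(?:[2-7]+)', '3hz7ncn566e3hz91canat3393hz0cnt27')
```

['3hz7ncn566']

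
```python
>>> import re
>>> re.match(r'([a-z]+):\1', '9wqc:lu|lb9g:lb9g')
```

None

A backreference is literal: `\1` must see the identical characters the first group matched.
`re.match` only tries the pattern at the start of the string.
Here position 0 doesn't satisfy it, so the call returns None.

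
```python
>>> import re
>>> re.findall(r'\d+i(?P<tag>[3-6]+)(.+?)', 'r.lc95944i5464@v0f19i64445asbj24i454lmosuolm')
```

With the lazy modifier that quantifier settles for the fewest repetitions that let the rest of the pattern succeed (the atoms after it are unaffected and can still be greedy).
`findall` packs the 2 group values into a tuple for every match.

[('5464', '@'), ('64445', 'a'), ('454', 'l')]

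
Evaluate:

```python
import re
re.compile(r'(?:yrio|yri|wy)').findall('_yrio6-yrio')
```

['yrio', 'yrio']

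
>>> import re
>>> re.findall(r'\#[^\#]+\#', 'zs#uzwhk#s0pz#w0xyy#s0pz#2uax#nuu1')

Walking the string: at [2:9] → '#uzwhk#'; at [13:20] → '#w0xyy#'; at [24:30] → '#2uax#'.
`findall` yields the raw match text (3 of them) because the pattern has no groups.

['#uzwhk#', '#w0xyy#', '#2uax#']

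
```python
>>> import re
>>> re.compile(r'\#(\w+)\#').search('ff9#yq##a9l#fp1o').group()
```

`re.search` tries every starting position until one works.
The match spans [3:7] → '#yq#'.
Captured: group 1 = 'yq'.

'#yq#'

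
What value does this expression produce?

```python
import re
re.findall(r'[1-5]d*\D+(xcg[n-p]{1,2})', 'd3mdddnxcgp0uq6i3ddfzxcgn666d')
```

['xcgp', 'xcgn']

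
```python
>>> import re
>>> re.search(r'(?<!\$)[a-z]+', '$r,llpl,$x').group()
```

The negative lookahead/lookbehind blocks any match where the forbidden context is present.
`search` walks the string left to right and returns the first match it finds.
The match spans [3:7] → 'llpl'.

'llpl'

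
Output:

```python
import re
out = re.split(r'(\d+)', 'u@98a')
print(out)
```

The pattern matches one or more of a digit (captured).
Matches to split on: at [2:4] → '98'.
With a capturing group present, the delimiter's captured portion is kept in the result list.

['u@', '98', 'a']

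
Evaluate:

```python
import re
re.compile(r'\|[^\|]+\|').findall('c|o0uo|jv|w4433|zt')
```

['|o0uo|', '|w4433|']

Since nothing is captured, `findall` lists the 2 matched substrings directly.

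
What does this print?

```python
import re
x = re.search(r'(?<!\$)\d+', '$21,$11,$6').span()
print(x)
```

Because the assertion is negative and zero-width, positions next to the forbidden text are skipped.
`search` walks the string left to right and returns the first match it finds.
The match spans [2:3] → '1'.

(2, 3)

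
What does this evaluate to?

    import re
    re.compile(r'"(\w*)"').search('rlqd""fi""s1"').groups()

`re.search` tries every starting position until one works.
The match spans [4:6] → '""'.
Captured: group 1 = ''.

('',)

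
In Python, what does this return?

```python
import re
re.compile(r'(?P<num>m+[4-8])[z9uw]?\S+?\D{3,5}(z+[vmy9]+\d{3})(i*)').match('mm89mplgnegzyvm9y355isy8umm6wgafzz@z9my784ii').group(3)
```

'i'

The pattern matches one or more of the literal 'm', then a character in [4-8] (captured as 'num'); then optionally one of [z9uw]; then one or more of a non-whitespace character (lazy), then 3 to 5 of a non-digit; then one or more of a literal 'z', then one or more of one of [vmy9], then exactly 3 of a digit (captured); then zero or more of a literal 'i' (captured).
The `?` after the quantifier makes it lazy — it takes as little as possible before letting the rest of the pattern try.
`match` is anchored at position 0; if the pattern doesn't fit there, it returns None.
The match spans [0:21] → 'mm89mplgnegzyvm9y355i'.
Captured: group 1 = 'mm8', group 2 = 'zyvm9y355', group 3 = 'i'.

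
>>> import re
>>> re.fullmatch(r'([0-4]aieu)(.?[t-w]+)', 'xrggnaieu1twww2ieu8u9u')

Pattern: a character in [0-4], then the literal 'ai', then the literal 'eu' (captured); then optionally any character, then one or more of a character in [t-w] (captured).
For `fullmatch`, every character of the input must be accounted for by the pattern.
Here the pattern can't cover the whole string, so the call returns None.

None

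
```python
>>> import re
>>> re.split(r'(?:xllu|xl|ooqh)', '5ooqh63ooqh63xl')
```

['5', '63', '63', '']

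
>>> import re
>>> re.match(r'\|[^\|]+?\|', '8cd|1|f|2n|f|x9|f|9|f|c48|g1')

With `match`, the pattern is implicitly anchored at the beginning.
Here position 0 doesn't satisfy it, so the call returns None.

None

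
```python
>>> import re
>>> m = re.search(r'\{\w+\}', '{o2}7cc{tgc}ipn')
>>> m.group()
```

`re.search` scans for the first position where the pattern succeeds.
The match spans [0:4] → '{o2}'.

'{o2}'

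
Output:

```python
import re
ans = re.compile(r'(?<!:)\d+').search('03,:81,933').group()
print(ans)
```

`(?!…)`/`(?<!…)` only lets a position through if the neighbouring text does NOT match; no characters are consumed.
`re.search` tries every starting position until one works.
The match spans [0:2] → '03'.

03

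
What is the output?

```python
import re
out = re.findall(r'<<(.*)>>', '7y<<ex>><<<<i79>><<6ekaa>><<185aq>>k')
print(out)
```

One capturing group, so `findall` returns just the captured substring from the one match — 1 in all.

['ex>><<<<i79>><<6ekaa>><<185aq']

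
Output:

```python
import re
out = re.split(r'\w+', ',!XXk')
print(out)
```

Pattern: one or more of a word character.
The string is cut at each match, leaving 2 pieces.

[',!', '']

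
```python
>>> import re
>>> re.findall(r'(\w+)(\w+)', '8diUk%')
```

[('8diU', 'k')]

2 groups means the one result is a tuple of 2 captured strings — 1 here.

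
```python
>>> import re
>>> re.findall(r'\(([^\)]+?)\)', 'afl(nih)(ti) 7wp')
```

['nih', 'ti']

Walking the string: at [3:8] match '(nih)', group 1 = 'nih'; at [8:12] match '(ti)', group 1 = 'ti'.
One capturing group, so `findall` returns just the captured substring from each match — 2 in all.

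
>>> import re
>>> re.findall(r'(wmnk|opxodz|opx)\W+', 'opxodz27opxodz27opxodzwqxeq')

[]

`findall` collects group 1 from each match (0 total).
Nothing in the string satisfies the pattern, so the list is empty.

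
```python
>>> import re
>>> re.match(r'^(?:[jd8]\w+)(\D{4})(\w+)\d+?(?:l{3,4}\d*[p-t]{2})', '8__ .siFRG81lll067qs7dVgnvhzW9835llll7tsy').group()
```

'8__ .siFRG81lll067qs7dVgnvhzW9835llll7ts'

The pattern matches anchored at the start of the string; then one of [jd8], then one or more of a word character (non-capturing group); then exactly 4 of a non-digit (captured); then one or more of a word character (captured); then one or more of a digit (lazy); then 3 to 4 of the literal 'l', then zero or more of a digit, then exactly 2 of a character in [p-t] (non-capturing group).
With `match`, the pattern is implicitly anchored at the beginning.
The match spans [0:40] → '8__ .siFRG81lll067qs7dVgnvhzW9835llll7ts'.
Captured: group 1 = ' .si', group 2 = 'FRG81lll067qs7dVgnvhzW983'.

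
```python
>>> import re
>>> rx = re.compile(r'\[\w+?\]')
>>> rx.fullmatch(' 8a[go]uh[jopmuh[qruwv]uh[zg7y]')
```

None

For `fullmatch`, every character of the input must be accounted for by the pattern.
Here the string isn't matched end-to-end, so the call returns None.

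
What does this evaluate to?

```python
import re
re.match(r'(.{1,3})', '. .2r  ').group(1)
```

'. .'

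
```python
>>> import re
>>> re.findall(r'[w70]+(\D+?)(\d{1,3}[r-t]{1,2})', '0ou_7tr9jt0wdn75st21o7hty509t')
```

The pattern matches one or more of one of [w70]; then one or more of a non-digit (lazy) (captured); then 1 to 3 of a digit, then 1 to 2 of a character in [r-t] (captured).
Scanning left to right: at [0:7] match '0ou_7tr', groups = ('ou_', '7tr'); at [10:18] match '0wdn75st', groups = ('dn', '75st'); at [21:29] match '7hty509t', groups = ('hty', '509t').
`findall` packs the 2 group values into a tuple for every match.

[('ou_', '7tr'), ('dn', '75st'), ('hty', '509t')]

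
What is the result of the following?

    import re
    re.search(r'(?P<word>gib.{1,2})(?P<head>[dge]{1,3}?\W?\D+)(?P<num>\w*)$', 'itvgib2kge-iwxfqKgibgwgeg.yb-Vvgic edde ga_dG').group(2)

Pattern: the literal 'gib', then 1 to 2 of any character (captured as 'word'); then 1 to 3 of one of [dge] (lazy), then optionally a non-word character, then one or more of a non-digit (captured as 'head'); then zero or more of a word character (captured as 'num'); then anchored at the end.
`search` walks the string left to right and returns the first match it finds.
The match spans [3:45] → 'gib2kge-iwxfqKgibgwgeg.yb-Vvgic edde ga_dG'.
Captured: group 1 = 'gib2k', group 2 = 'ge-iwxfqKgibgwgeg.yb-Vvgic edde ga_dG', group 3 = ''.

'ge-iwxfqKgibgwgeg.yb-Vvgic edde ga_dG'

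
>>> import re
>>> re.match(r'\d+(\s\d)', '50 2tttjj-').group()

'50 2'

With `match`, the pattern is implicitly anchored at the beginning.
The match spans [0:4] → '50 2'.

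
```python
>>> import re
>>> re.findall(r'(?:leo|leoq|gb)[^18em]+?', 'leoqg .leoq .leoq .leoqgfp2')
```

['leoq', 'leoq', 'leoq', 'leoq']

Alternation tries branches left to right and keeps the first one that lets the overall match succeed at that position.
Matches: at [0:4] → 'leoq'; at [7:11] → 'leoq'; at [13:17] → 'leoq'; at [19:23] → 'leoq'.
Since nothing is captured, `findall` lists the 4 matched substrings directly.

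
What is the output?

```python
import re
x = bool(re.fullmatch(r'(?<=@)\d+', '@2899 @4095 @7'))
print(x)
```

False

Lookahead/lookbehind check context without consuming it, so the matched span excludes the asserted characters.
`fullmatch` succeeds only if the pattern covers the string from start to end.
Here there's no way to consume every character, so the call returns None, and `bool(None)` is False.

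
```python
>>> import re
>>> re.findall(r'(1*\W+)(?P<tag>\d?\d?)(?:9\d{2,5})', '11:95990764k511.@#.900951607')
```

[('11:', '95'), ('11.@#.', '')]

With 2 capturing groups, `findall` returns a 2-tuple per match.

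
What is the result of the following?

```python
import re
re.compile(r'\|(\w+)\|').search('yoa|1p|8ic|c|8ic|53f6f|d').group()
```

'|1p|'

The match spans [3:7] → '|1p|'.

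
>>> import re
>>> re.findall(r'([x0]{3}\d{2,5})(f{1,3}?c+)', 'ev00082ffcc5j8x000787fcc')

The pattern matches exactly 3 of one of [x0], then 2 to 5 of a digit (captured); then 1 to 3 of the literal 'f' (lazy), then one or more of a literal 'c' (captured).
2 groups means each result is a tuple of 2 captured strings — 2 here.

[('00082', 'ffcc'), ('x000787', 'fcc')]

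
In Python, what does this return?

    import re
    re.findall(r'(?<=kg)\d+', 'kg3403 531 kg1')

['3403', '1']

Lookahead/lookbehind check context without consuming it, so the matched span excludes the asserted characters.
Walking the string: at [2:6] → '3403'; at [13:14] → '1'.
Since nothing is captured, `findall` lists the 2 matched substrings directly.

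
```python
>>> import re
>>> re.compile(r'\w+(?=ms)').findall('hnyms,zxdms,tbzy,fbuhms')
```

The lookaround is zero-width — it requires the adjacent text to match without consuming it, so the asserted text isn't part of the match.
Matches: at [0:3] → 'hny'; at [6:9] → 'zxd'; at [17:21] → 'fbuh'.
`findall` yields the raw match text (3 of them) because the pattern has no groups.

['hny', 'zxd', 'fbuh']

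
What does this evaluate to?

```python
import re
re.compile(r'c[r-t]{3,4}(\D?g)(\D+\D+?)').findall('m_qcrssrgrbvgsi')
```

The pattern matches a literal 'c', then 3 to 4 of a character in [r-t]; then optionally a non-digit, then a literal 'g' (captured); then one or more of a non-digit, then one or more of a non-digit (lazy) (captured).
Scanning left to right: at [3:15] match 'crssrgrbvgsi', groups = ('g', 'rbvgsi').
2 groups means the one result is a tuple of 2 captured strings — 1 here.

[('g', 'rbvgsi')]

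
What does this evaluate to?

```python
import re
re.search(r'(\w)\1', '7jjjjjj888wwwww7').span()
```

(1, 3)

`\1` is not a pattern — it's the concrete string captured by group 1, re-applied verbatim.
`search` walks the string left to right and returns the first match it finds.
The match spans [1:3] → 'jj'.
Captured: group 1 = 'j'.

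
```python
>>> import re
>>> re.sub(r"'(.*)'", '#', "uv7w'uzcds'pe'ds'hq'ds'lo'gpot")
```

Matches: at [4:26] → "'uzcds'pe'ds'hq'ds'lo'".
Every occurrence is swapped for '#'.

'uv7w#gpot'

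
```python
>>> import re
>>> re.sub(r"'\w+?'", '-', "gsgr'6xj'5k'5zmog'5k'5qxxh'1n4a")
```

Matches: at [4:9] → "'6xj'"; at [11:18] → "'5zmog'"; at [20:27] → "'5qxxh'".
`sub` substitutes '-' at each match site.

'gsgr-5k-5k-1n4a'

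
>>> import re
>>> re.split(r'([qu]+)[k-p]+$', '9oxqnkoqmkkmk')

Pattern: one or more of one of [qu] (captured); then one or more of a character in [k-p]; then anchored at the end.
`re.split` interleaves the captured-group text with the surrounding fragments.

['9oxqnko', 'q', '']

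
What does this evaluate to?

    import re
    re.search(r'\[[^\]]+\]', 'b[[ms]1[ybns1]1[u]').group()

'[[ms]'

`search` walks the string left to right and returns the first match it finds.
The match spans [1:6] → '[[ms]'.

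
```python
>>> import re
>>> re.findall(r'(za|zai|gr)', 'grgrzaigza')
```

Branches in `(...|...)` are attempted left-to-right; the first branch that allows the whole pattern to succeed is taken.
One capturing group, so `findall` returns just the captured substring from each match — 4 in all.

['gr', 'gr', 'za', 'za']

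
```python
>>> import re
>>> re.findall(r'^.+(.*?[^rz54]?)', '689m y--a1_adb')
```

`findall` collects group 1 from the one match (1 total).

['']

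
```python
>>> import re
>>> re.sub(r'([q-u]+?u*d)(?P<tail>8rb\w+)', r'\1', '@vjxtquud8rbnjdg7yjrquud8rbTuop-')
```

Pattern: one or more of a character in [q-u] (lazy), then zero or more of the literal 'u', then the literal 'd' (captured); then the literal '8rb', then one or more of a word character (captured as 'tail').
Matches: at [4:31] → 'tquud8rbnjdg7yjrquud8rbTuop'.
The replacement refers to a captured group, so each match is rewritten using its own captured text.

'@vjxtquud-'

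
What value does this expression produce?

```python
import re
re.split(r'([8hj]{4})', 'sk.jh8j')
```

This matches exactly 4 of one of [8hj] (captured).
Because the pattern has a capturing group, `split` also inserts each captured text between the pieces.

['sk.', 'jh8j', '']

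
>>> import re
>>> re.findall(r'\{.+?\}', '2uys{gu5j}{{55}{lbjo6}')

A non-greedy quantifier consumes as few characters as it can — just enough that the remainder of the pattern still matches from where it stops; whatever follows it matches normally.
Matches: at [4:10] → '{gu5j}'; at [10:15] → '{{55}'; at [15:22] → '{lbjo6}'.
Since nothing is captured, `findall` lists the 3 matched substrings directly.

['{gu5j}', '{{55}', '{lbjo6}']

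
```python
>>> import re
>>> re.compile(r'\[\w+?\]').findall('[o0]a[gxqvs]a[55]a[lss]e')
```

['[o0]', '[gxqvs]', '[55]', '[lss]']

Since nothing is captured, `findall` lists the 4 matched substrings directly.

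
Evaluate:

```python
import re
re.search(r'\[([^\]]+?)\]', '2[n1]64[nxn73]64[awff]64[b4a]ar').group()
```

'[n1]'

Unlike `match`, `search` isn't anchored — it looks for the pattern anywhere in the string.
The match spans [1:5] → '[n1]'.
Captured: group 1 = 'n1'.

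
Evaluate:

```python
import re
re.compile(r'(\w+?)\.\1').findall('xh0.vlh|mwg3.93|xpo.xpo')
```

A backreference is literal: `\1` must see the identical characters the first group matched.
Scanning left to right: at [16:23] match 'xpo.xpo', group 1 = 'xpo'.
`findall` collects group 1 from the one match (1 total).

['xpo']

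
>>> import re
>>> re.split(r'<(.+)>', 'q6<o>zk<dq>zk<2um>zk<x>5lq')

`re.split` interleaves the captured-group text with the surrounding fragments.

['q6', 'o>zk<dq>zk<2um>zk<x', '5lq']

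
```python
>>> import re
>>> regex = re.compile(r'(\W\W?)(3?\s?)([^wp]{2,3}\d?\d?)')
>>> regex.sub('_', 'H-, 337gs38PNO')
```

'H_gs38PNO'

The pattern matches a non-word character, then optionally a non-word character (captured); then optionally a literal '3', then optionally whitespace (captured); then 2 to 3 of any character except [wp], then optionally a digit, then optionally a digit (captured).
Matches: at [1:7] → '-, 337'.
`sub` substitutes '_' at each match site.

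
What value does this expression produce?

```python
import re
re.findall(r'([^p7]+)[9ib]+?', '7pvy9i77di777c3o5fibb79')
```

The pattern matches one or more of any character except [p7] (captured); then one or more of one of [9ib] (lazy).
Matches: at [2:6] match 'vy9i', group 1 = 'vy9'; at [8:10] match 'di', group 1 = 'd'; at [13:21] match 'c3o5fibb', group 1 = 'c3o5fib'.
With a single group, `findall` returns only what that group captured — 3 items.

['vy9', 'd', 'c3o5fib']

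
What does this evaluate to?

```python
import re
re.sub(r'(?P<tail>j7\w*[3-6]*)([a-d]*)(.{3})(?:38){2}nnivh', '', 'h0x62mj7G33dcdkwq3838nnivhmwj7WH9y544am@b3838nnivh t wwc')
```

'h0x62m t wwc'

This matches the literal 'j7', then zero or more of a word character, then zero or more of a character in [3-6] (captured as 'tail'); then zero or more of a character in [a-d] (captured); then exactly 3 of any character (captured); then the literal '38' repeated 2 times, then the literal 'nni', then the literal 'vh'.
Matches: at [6:50] → 'j7G33dcdkwq3838nnivhmwj7WH9y544am@b3838nnivh'.
Every occurrence is swapped for ''.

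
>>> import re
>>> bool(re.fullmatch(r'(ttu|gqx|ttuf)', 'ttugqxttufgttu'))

For `fullmatch`, every character of the input must be accounted for by the pattern.
Here there's no way to consume every character, so the call returns None, and `bool(None)` is False.

False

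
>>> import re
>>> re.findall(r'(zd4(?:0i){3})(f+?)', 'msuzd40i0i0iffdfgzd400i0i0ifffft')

[('zd40i0i0i', 'f')]

The pattern matches the literal 'zd4', then the literal '0i' repeated 3 times (captured); then one or more of a literal 'f' (lazy) (captured).
The `?` after the quantifier makes it lazy — it takes as little as possible before letting the rest of the pattern try.
Matches: at [3:13] match 'zd40i0i0if', groups = ('zd40i0i0i', 'f').
Multiple groups make `findall` return tuples — one 2-tuple for the one match.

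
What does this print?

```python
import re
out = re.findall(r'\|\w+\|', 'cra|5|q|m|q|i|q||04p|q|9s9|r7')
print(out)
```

['|5|', '|m|', '|i|', '|04p|', '|9s9|']

No capturing groups, so `findall` returns the 5 full match strings.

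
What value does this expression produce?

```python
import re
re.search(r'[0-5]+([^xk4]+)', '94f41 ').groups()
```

('f',)

The pattern matches one or more of a character in [0-5]; then one or more of any character except [xk4] (captured).
`re.search` tries every starting position until one works.
The match spans [1:3] → '4f'.
Captured: group 1 = 'f'.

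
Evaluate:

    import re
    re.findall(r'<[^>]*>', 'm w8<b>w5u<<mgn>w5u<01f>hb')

Scanning left to right: at [4:7] → '<b>'; at [10:16] → '<<mgn>'; at [19:24] → '<01f>'.
`findall` yields the raw match text (3 of them) because the pattern has no groups.

['<b>', '<<mgn>', '<01f>']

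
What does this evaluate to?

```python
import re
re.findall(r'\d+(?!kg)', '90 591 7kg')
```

['90', '591']

The negative lookahead/lookbehind blocks any match where the forbidden context is present.
Walking the string: at [0:2] → '90'; at [3:6] → '591'.
With no groups in the pattern, `findall` gives back each whole match — 2 here.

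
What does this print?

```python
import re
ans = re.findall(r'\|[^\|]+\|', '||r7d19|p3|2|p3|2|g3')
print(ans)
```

Since nothing is captured, `findall` lists the 3 matched substrings directly.

['|r7d19|', '|2|', '|2|']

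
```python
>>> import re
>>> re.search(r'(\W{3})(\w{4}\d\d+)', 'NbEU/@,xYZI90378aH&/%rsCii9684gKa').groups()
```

('/@,', 'xYZI90378')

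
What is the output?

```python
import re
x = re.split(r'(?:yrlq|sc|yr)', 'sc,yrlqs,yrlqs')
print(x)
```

Branches in `(...|...)` are attempted left-to-right; the first branch that allows the whole pattern to succeed is taken.
The string is cut at each match, leaving 4 pieces.

['', ',', 's,', 's']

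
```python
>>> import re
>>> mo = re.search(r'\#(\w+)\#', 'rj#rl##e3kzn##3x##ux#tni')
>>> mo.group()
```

'#rl#'

The match spans [2:6] → '#rl#'.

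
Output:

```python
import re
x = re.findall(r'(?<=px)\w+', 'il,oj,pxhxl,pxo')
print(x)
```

The positive lookaround only admits positions where the adjacent text matches; those characters stay outside the span.
Scanning left to right: at [8:11] → 'hxl'; at [14:15] → 'o'.
`findall` yields the raw match text (2 of them) because the pattern has no groups.

['hxl', 'o']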